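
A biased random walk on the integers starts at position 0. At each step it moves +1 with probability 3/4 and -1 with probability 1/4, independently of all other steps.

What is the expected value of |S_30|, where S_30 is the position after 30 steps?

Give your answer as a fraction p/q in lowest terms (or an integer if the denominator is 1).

Answer: 540590067694463235/36028797018963968

Derivation:
S_30 takes values m ≡ 0 (mod 2) with |m| ≤ 30; P(S_30=m) = C(30,(30+m)/2) · (3/4)^((30+m)/2) · (1/4)^((30-m)/2).
Distribution: P(S=-30)=1/1152921504606846976, P(S=-28)=45/576460752303423488, P(S=-26)=3915/1152921504606846976, P(S=-24)=27405/288230376151711744, P(S=-22)=2219805/1152921504606846976, P(S=-20)=17314479/576460752303423488, P(S=-18)=432861975/1152921504606846976, P(S=-16)=556536825/144115188075855872, P(S=-14)=38401040925/1152921504606846976, P(S=-12)=140803816725/576460752303423488, P(S=-10)=1774128090735/1152921504606846976, P(S=-8)=2419265578275/288230376151711744, P(S=-6)=45966045987225/1152921504606846976, P(S=-4)=95467941665775/576460752303423488, P(S=-2)=695552146422075/1152921504606846976, P(S=0)=139110429284415/72057594037927936, P(S=2)=6259969317798675/1152921504606846976, P(S=4)=7732903274927775/576460752303423488, P(S=6)=33509247524687025/1152921504606846976, P(S=8)=15872801459062275/288230376151711744, P(S=10)=104760489629811015/1152921504606846976, P(S=12)=74828921164150725/576460752303423488, P(S=14)=183670988312006325/1152921504606846976, P(S=16)=23957085432000825/144115188075855872, P(S=18)=167699598024005775/1152921504606846976, P(S=20)=60371855288642079/576460752303423488, P(S=22)=69659833025356245/1152921504606846976, P(S=24)=7739981447261805/288230376151711744, P(S=26)=9951404717908035/1152921504606846976, P(S=28)=1029455660473245/576460752303423488, P(S=30)=205891132094649/1152921504606846976
E[|S_30|] = Σ_m |m|·P(S_30=m) = 540590067694463235/36028797018963968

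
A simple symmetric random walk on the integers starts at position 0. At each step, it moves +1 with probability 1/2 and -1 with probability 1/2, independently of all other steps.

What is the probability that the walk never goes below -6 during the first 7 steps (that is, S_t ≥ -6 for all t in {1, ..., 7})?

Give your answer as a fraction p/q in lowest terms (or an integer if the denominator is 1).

Let f(t,s) = #length-t paths at position s with S_1..S_t all ≥ -6.
f(t,s) = f(t-1,s-1) + f(t-1,s+1) for s ≥ -6; f(t,s) = 0 for s < -6.
t=0: f(0,0)=1
t=1: f(1,-1)=1 f(1,1)=1
t=2: f(2,-2)=1 f(2,0)=2 f(2,2)=1
t=3: f(3,-3)=1 f(3,-1)=3 f(3,1)=3 f(3,3)=1
t=4: f(4,-4)=1 f(4,-2)=4 f(4,0)=6 f(4,2)=4 f(4,4)=1
t=5: f(5,-5)=1 f(5,-3)=5 f(5,-1)=10 f(5,1)=10 f(5,3)=5 f(5,5)=1
t=6: f(6,-6)=1 f(6,-4)=6 f(6,-2)=15 f(6,0)=20 f(6,2)=15 f(6,4)=6 f(6,6)=1
t=7: f(7,-5)=7 f(7,-3)=21 f(7,-1)=35 f(7,1)=35 f(7,3)=21 f(7,5)=7 f(7,7)=1
Σ_s f(7,s) = 127
P = 127/128 = 127/128

Answer: 127/128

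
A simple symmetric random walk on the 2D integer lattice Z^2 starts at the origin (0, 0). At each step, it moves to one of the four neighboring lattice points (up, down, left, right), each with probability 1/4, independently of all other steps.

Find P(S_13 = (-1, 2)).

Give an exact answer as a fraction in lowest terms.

Let h be the number of horizontal steps (so 13-h are vertical). To end at (-1,2) need (h-1)/2 right-steps and ((13-h)+2)/2 up-steps.
Sum over h with 1 ≤ h ≤ 11, h ≡ 1 (mod 2), 13-h ≡ 0 (mod 2):
h=1: C(13,1)·C(1,0)·C(12,7) = 13·1·792 = 10296
h=3: C(13,3)·C(3,1)·C(10,6) = 286·3·210 = 180180
h=5: C(13,5)·C(5,2)·C(8,5) = 1287·10·56 = 720720
h=7: C(13,7)·C(7,3)·C(6,4) = 1716·35·15 = 900900
h=9: C(13,9)·C(9,4)·C(4,3) = 715·126·4 = 360360
h=11: C(13,11)·C(11,5)·C(2,2) = 78·462·1 = 36036
Total favorable: 2208492
Total paths: 4^13 = 67108864
P = 2208492/67108864 = 552123/16777216

Answer: 552123/16777216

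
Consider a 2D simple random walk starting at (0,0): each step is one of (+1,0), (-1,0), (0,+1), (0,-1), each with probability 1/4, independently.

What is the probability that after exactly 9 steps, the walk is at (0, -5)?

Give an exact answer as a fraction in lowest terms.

Answer: 81/16384

Derivation:
Let h be the number of horizontal steps (so 9-h are vertical). To end at (0,-5) need (h+0)/2 right-steps and ((9-h)-5)/2 up-steps.
Sum over h with 0 ≤ h ≤ 4, h ≡ 0 (mod 2), 9-h ≡ 1 (mod 2):
h=0: C(9,0)·C(0,0)·C(9,2) = 1·1·36 = 36
h=2: C(9,2)·C(2,1)·C(7,1) = 36·2·7 = 504
h=4: C(9,4)·C(4,2)·C(5,0) = 126·6·1 = 756
Total favorable: 1296
Total paths: 4^9 = 262144
P = 1296/262144 = 81/16384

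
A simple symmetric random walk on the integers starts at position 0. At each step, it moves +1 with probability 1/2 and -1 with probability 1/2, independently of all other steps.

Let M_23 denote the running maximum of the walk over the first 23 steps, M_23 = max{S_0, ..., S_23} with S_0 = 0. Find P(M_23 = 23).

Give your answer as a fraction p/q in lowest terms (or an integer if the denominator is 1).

Let M_23 = max(S_0,...,S_23). Use the reflection principle: for j ≥ 1, #{paths with M_23 ≥ j} = #{S_23 ≥ j} + #{S_23 ≥ j+1}.
By reflection, #{M_23 ≥ 23} = #{S_23 ≥ 23} + #{S_23 ≥ 24} = 1 + 0 = 1.
#{M_23 ≥ 24} = #{S_23 ≥ 24} + #{S_23 ≥ 25} = 0 + 0 = 0.
#{M_23 = 23} = 1 - 0 = 1.
P(M_23 = 23) = 1/8388608 = 1/8388608

Answer: 1/8388608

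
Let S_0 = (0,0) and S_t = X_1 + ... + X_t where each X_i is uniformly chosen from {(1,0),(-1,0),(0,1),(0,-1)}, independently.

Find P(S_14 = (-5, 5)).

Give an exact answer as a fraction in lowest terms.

Answer: 39039/33554432

Derivation:
Let h be the number of horizontal steps (so 14-h are vertical). To end at (-5,5) need (h-5)/2 right-steps and ((14-h)+5)/2 up-steps.
Sum over h with 5 ≤ h ≤ 9, h ≡ 1 (mod 2), 14-h ≡ 1 (mod 2):
h=5: C(14,5)·C(5,0)·C(9,7) = 2002·1·36 = 72072
h=7: C(14,7)·C(7,1)·C(7,6) = 3432·7·7 = 168168
h=9: C(14,9)·C(9,2)·C(5,5) = 2002·36·1 = 72072
Total favorable: 312312
Total paths: 4^14 = 268435456
P = 312312/268435456 = 39039/33554432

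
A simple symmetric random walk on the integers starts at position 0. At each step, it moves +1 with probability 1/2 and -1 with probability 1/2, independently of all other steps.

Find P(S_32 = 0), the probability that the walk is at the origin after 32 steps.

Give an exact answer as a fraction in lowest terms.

To return to 0 after 32 steps: need exactly 16 steps of +1 and 16 of -1.
Favorable paths: C(32,16) = 601080390
Total paths: 2^32 = 4294967296
P = 601080390/4294967296 = 300540195/2147483648

Answer: 300540195/2147483648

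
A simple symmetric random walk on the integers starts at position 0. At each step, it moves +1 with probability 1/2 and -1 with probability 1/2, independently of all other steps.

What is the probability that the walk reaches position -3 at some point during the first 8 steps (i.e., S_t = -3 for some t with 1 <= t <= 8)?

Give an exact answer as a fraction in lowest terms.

Count via complement. Let g(t,s) = #length-t paths at position s with S_1..S_t all ≠ -3.
g(t,s) = g(t-1,s-1) + g(t-1,s+1) for s ≠ -3; g(t,-3) = 0.
t=0: g(0,0)=1
t=1: g(1,-1)=1 g(1,1)=1
t=2: g(2,-2)=1 g(2,0)=2 g(2,2)=1
t=3: g(3,-1)=3 g(3,1)=3 g(3,3)=1
t=4: g(4,-2)=3 g(4,0)=6 g(4,2)=4 g(4,4)=1
t=5: g(5,-1)=9 g(5,1)=10 g(5,3)=5 g(5,5)=1
t=6: g(6,-2)=9 g(6,0)=19 g(6,2)=15 g(6,4)=6 g(6,6)=1
t=7: g(7,-1)=28 g(7,1)=34 g(7,3)=21 g(7,5)=7 g(7,7)=1
t=8: g(8,-2)=28 g(8,0)=62 g(8,2)=55 g(8,4)=28 g(8,6)=8 g(8,8)=1
Paths never hitting -3: Σ_s g(8,s) = 182
Paths hitting -3: 2^8 - 182 = 74
P = 74/256 = 37/128

Answer: 37/128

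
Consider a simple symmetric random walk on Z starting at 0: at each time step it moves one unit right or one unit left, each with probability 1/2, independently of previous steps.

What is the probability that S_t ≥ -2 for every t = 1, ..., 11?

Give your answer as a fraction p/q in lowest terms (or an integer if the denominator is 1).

Let f(t,s) = #length-t paths at position s with S_1..S_t all ≥ -2.
f(t,s) = f(t-1,s-1) + f(t-1,s+1) for s ≥ -2; f(t,s) = 0 for s < -2.
t=0: f(0,0)=1
t=1: f(1,-1)=1 f(1,1)=1
t=2: f(2,-2)=1 f(2,0)=2 f(2,2)=1
t=3: f(3,-1)=3 f(3,1)=3 f(3,3)=1
t=4: f(4,-2)=3 f(4,0)=6 f(4,2)=4 f(4,4)=1
t=5: f(5,-1)=9 f(5,1)=10 f(5,3)=5 f(5,5)=1
t=6: f(6,-2)=9 f(6,0)=19 f(6,2)=15 f(6,4)=6 f(6,6)=1
t=7: f(7,-1)=28 f(7,1)=34 f(7,3)=21 f(7,5)=7 f(7,7)=1
t=8: f(8,-2)=28 f(8,0)=62 f(8,2)=55 f(8,4)=28 f(8,6)=8 f(8,8)=1
t=9: f(9,-1)=90 f(9,1)=117 f(9,3)=83 f(9,5)=36 f(9,7)=9 f(9,9)=1
t=10: f(10,-2)=90 f(10,0)=207 f(10,2)=200 f(10,4)=119 f(10,6)=45 f(10,8)=10 f(10,10)=1
t=11: f(11,-1)=297 f(11,1)=407 f(11,3)=319 f(11,5)=164 f(11,7)=55 f(11,9)=11 f(11,11)=1
Σ_s f(11,s) = 1254
P = 1254/2048 = 627/1024

Answer: 627/1024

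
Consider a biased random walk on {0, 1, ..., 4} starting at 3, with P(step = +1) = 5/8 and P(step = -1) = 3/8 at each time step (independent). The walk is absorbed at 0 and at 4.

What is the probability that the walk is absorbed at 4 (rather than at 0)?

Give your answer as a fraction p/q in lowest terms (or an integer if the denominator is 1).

Biased walk: p = 5/8, q = 3/8, r = q/p = 3/5
Gambler's ruin: P(hit 4 before 0 | start at 3) = (1 - r^a)/(1 - r^N)
r^3 = 27/125; r^4 = 81/625
P = (1 - 27/125) / (1 - 81/625) = 98/125 / 544/625 = 245/272

Answer: 245/272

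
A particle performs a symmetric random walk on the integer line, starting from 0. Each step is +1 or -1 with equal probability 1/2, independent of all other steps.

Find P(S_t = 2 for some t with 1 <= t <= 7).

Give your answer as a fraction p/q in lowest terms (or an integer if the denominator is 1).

Answer: 29/64

Derivation:
Count via complement. Let g(t,s) = #length-t paths at position s with S_1..S_t all ≠ 2.
g(t,s) = g(t-1,s-1) + g(t-1,s+1) for s ≠ 2; g(t,2) = 0.
t=0: g(0,0)=1
t=1: g(1,-1)=1 g(1,1)=1
t=2: g(2,-2)=1 g(2,0)=2
t=3: g(3,-3)=1 g(3,-1)=3 g(3,1)=2
t=4: g(4,-4)=1 g(4,-2)=4 g(4,0)=5
t=5: g(5,-5)=1 g(5,-3)=5 g(5,-1)=9 g(5,1)=5
t=6: g(6,-6)=1 g(6,-4)=6 g(6,-2)=14 g(6,0)=14
t=7: g(7,-7)=1 g(7,-5)=7 g(7,-3)=20 g(7,-1)=28 g(7,1)=14
Paths never hitting 2: Σ_s g(7,s) = 70
Paths hitting 2: 2^7 - 70 = 58
P = 58/128 = 29/64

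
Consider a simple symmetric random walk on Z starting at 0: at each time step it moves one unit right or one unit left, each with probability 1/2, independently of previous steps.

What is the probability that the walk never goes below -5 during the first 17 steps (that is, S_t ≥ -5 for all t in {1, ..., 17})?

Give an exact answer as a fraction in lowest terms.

Answer: 28067/32768

Derivation:
Let f(t,s) = #length-t paths at position s with S_1..S_t all ≥ -5.
f(t,s) = f(t-1,s-1) + f(t-1,s+1) for s ≥ -5; f(t,s) = 0 for s < -5.
t=0: f(0,0)=1
t=1: f(1,-1)=1 f(1,1)=1
t=2: f(2,-2)=1 f(2,0)=2 f(2,2)=1
t=3: f(3,-3)=1 f(3,-1)=3 f(3,1)=3 f(3,3)=1
t=4: f(4,-4)=1 f(4,-2)=4 f(4,0)=6 f(4,2)=4 f(4,4)=1
t=5: f(5,-5)=1 f(5,-3)=5 f(5,-1)=10 f(5,1)=10 f(5,3)=5 f(5,5)=1
t=6: f(6,-4)=6 f(6,-2)=15 f(6,0)=20 f(6,2)=15 f(6,4)=6 f(6,6)=1
t=7: f(7,-5)=6 f(7,-3)=21 f(7,-1)=35 f(7,1)=35 f(7,3)=21 f(7,5)=7 f(7,7)=1
t=8: f(8,-4)=27 f(8,-2)=56 f(8,0)=70 f(8,2)=56 f(8,4)=28 f(8,6)=8 f(8,8)=1
t=9: f(9,-5)=27 f(9,-3)=83 f(9,-1)=126 f(9,1)=126 f(9,3)=84 f(9,5)=36 f(9,7)=9 f(9,9)=1
t=10: f(10,-4)=110 f(10,-2)=209 f(10,0)=252 f(10,2)=210 f(10,4)=120 f(10,6)=45 f(10,8)=10 f(10,10)=1
t=11: f(11,-5)=110 f(11,-3)=319 f(11,-1)=461 f(11,1)=462 f(11,3)=330 f(11,5)=165 f(11,7)=55 f(11,9)=11 f(11,11)=1
t=12: f(12,-4)=429 f(12,-2)=780 f(12,0)=923 f(12,2)=792 f(12,4)=495 f(12,6)=220 f(12,8)=66 f(12,10)=12 f(12,12)=1
t=13: f(13,-5)=429 f(13,-3)=1209 f(13,-1)=1703 f(13,1)=1715 f(13,3)=1287 f(13,5)=715 f(13,7)=286 f(13,9)=78 f(13,11)=13 f(13,13)=1
t=14: f(14,-4)=1638 f(14,-2)=2912 f(14,0)=3418 f(14,2)=3002 f(14,4)=2002 f(14,6)=1001 f(14,8)=364 f(14,10)=91 f(14,12)=14 f(14,14)=1
t=15: f(15,-5)=1638 f(15,-3)=4550 f(15,-1)=6330 f(15,1)=6420 f(15,3)=5004 f(15,5)=3003 f(15,7)=1365 f(15,9)=455 f(15,11)=105 f(15,13)=15 f(15,15)=1
t=16: f(16,-4)=6188 f(16,-2)=10880 f(16,0)=12750 f(16,2)=11424 f(16,4)=8007 f(16,6)=4368 f(16,8)=1820 f(16,10)=560 f(16,12)=120 f(16,14)=16 f(16,16)=1
t=17: f(17,-5)=6188 f(17,-3)=17068 f(17,-1)=23630 f(17,1)=24174 f(17,3)=19431 f(17,5)=12375 f(17,7)=6188 f(17,9)=2380 f(17,11)=680 f(17,13)=136 f(17,15)=17 f(17,17)=1
Σ_s f(17,s) = 112268
P = 112268/131072 = 28067/32768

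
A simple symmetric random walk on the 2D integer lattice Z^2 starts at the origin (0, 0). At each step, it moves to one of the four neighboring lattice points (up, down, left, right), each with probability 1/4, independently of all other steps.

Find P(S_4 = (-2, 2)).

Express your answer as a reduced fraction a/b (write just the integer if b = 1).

Let h be the number of horizontal steps (so 4-h are vertical). To end at (-2,2) need (h-2)/2 right-steps and ((4-h)+2)/2 up-steps.
Sum over h with 2 ≤ h ≤ 2, h ≡ 0 (mod 2), 4-h ≡ 0 (mod 2):
h=2: C(4,2)·C(2,0)·C(2,2) = 6·1·1 = 6
Total favorable: 6
Total paths: 4^4 = 256
P = 6/256 = 3/128

Answer: 3/128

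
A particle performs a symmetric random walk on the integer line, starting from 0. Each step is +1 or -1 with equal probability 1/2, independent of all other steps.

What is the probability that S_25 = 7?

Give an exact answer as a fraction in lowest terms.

To reach position 7 after 25 steps: need 16 steps of +1 and 9 of -1.
Favorable paths: C(25,16) = 2042975
Total paths: 2^25 = 33554432
P = 2042975/33554432 = 2042975/33554432

Answer: 2042975/33554432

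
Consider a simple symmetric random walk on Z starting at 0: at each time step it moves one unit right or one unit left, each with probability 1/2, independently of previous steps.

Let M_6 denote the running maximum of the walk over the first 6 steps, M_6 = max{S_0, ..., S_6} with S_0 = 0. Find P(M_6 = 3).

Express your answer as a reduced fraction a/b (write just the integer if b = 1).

Answer: 3/32

Derivation:
Let M_6 = max(S_0,...,S_6). Use the reflection principle: for j ≥ 1, #{paths with M_6 ≥ j} = #{S_6 ≥ j} + #{S_6 ≥ j+1}.
By reflection, #{M_6 ≥ 3} = #{S_6 ≥ 3} + #{S_6 ≥ 4} = 7 + 7 = 14.
#{M_6 ≥ 4} = #{S_6 ≥ 4} + #{S_6 ≥ 5} = 7 + 1 = 8.
#{M_6 = 3} = 14 - 8 = 6.
P(M_6 = 3) = 6/64 = 3/32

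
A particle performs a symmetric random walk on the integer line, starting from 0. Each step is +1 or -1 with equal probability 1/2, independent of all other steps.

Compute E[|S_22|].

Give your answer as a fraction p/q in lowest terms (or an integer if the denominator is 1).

S_22 takes values m ≡ 0 (mod 2) with |m| ≤ 22; P(S_22=m) = C(22,(22+m)/2)/2^22.
Total paths: 2^22 = 4194304
Distribution: P(S=-22)=1/4194304, P(S=-20)=22/4194304, P(S=-18)=231/4194304, P(S=-16)=1540/4194304, P(S=-14)=7315/4194304, P(S=-12)=26334/4194304, P(S=-10)=74613/4194304, P(S=-8)=170544/4194304, P(S=-6)=319770/4194304, P(S=-4)=497420/4194304, P(S=-2)=646646/4194304, P(S=0)=705432/4194304, P(S=2)=646646/4194304, P(S=4)=497420/4194304, P(S=6)=319770/4194304, P(S=8)=170544/4194304, P(S=10)=74613/4194304, P(S=12)=26334/4194304, P(S=14)=7315/4194304, P(S=16)=1540/4194304, P(S=18)=231/4194304, P(S=20)=22/4194304, P(S=22)=1/4194304
E[|S_22|] = Σ_m |m|·P(S_22=m) = 15519504/4194304 = 969969/262144

Answer: 969969/262144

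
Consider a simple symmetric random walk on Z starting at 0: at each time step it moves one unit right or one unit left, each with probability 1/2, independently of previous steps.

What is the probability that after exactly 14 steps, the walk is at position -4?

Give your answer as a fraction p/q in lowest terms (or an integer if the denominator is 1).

Answer: 1001/8192

Derivation:
To reach position -4 after 14 steps: need 5 steps of +1 and 9 of -1.
Favorable paths: C(14,5) = 2002
Total paths: 2^14 = 16384
P = 2002/16384 = 1001/8192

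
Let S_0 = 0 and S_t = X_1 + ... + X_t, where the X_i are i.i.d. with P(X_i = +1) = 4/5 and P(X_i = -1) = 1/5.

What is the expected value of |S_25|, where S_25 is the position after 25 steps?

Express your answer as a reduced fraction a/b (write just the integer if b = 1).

Answer: 35765426146786873/2384185791015625

Derivation:
S_25 takes values m ≡ 1 (mod 2) with |m| ≤ 25; P(S_25=m) = C(25,(25+m)/2) · (4/5)^((25+m)/2) · (1/5)^((25-m)/2).
Distribution: P(S=-25)=1/298023223876953125, P(S=-23)=4/11920928955078125, P(S=-21)=192/11920928955078125, P(S=-19)=5888/11920928955078125, P(S=-17)=129536/11920928955078125, P(S=-15)=10881024/59604644775390625, P(S=-13)=29016064/11920928955078125, P(S=-11)=315031552/11920928955078125, P(S=-9)=2835283968/11920928955078125, P(S=-7)=21422145536/11920928955078125, P(S=-5)=685508657152/59604644775390625, P(S=-3)=747827625984/11920928955078125, P(S=-1)=3489862254592/11920928955078125, P(S=1)=13959449018368/11920928955078125, P(S=3)=47860968062976/11920928955078125, P(S=5)=701960864923648/59604644775390625, P(S=7)=350980432461824/11920928955078125, P(S=9)=743252680507392/11920928955078125, P(S=11)=1321338098679808/11920928955078125, P(S=13)=1947235092791296/11920928955078125, P(S=15)=11683410556747776/59604644775390625, P(S=17)=2225411534618624/11920928955078125, P(S=19)=1618481116086272/11920928955078125, P(S=21)=844424930131968/11920928955078125, P(S=23)=281474976710656/11920928955078125, P(S=25)=1125899906842624/298023223876953125
E[|S_25|] = Σ_m |m|·P(S_25=m) = 35765426146786873/2384185791015625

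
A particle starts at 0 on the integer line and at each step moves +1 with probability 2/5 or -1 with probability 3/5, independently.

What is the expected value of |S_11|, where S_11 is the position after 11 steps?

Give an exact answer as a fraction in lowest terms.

Answer: 31585367/9765625

Derivation:
S_11 takes values m ≡ 1 (mod 2) with |m| ≤ 11; P(S_11=m) = C(11,(11+m)/2) · (2/5)^((11+m)/2) · (3/5)^((11-m)/2).
Distribution: P(S=-11)=177147/48828125, P(S=-9)=1299078/48828125, P(S=-7)=866052/9765625, P(S=-5)=1732104/9765625, P(S=-3)=2309472/9765625, P(S=-1)=10777536/48828125, P(S=1)=7185024/48828125, P(S=3)=684288/9765625, P(S=5)=228096/9765625, P(S=7)=50688/9765625, P(S=9)=33792/48828125, P(S=11)=2048/48828125
E[|S_11|] = Σ_m |m|·P(S_11=m) = 31585367/9765625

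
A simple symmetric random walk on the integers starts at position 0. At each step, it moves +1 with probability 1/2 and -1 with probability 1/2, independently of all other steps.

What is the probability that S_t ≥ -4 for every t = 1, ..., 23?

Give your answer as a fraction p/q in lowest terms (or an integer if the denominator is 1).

Answer: 2904739/4194304

Derivation:
Let f(t,s) = #length-t paths at position s with S_1..S_t all ≥ -4.
f(t,s) = f(t-1,s-1) + f(t-1,s+1) for s ≥ -4; f(t,s) = 0 for s < -4.
t=0: f(0,0)=1
t=1: f(1,-1)=1 f(1,1)=1
t=2: f(2,-2)=1 f(2,0)=2 f(2,2)=1
t=3: f(3,-3)=1 f(3,-1)=3 f(3,1)=3 f(3,3)=1
t=4: f(4,-4)=1 f(4,-2)=4 f(4,0)=6 f(4,2)=4 f(4,4)=1
t=5: f(5,-3)=5 f(5,-1)=10 f(5,1)=10 f(5,3)=5 f(5,5)=1
t=6: f(6,-4)=5 f(6,-2)=15 f(6,0)=20 f(6,2)=15 f(6,4)=6 f(6,6)=1
t=7: f(7,-3)=20 f(7,-1)=35 f(7,1)=35 f(7,3)=21 f(7,5)=7 f(7,7)=1
t=8: f(8,-4)=20 f(8,-2)=55 f(8,0)=70 f(8,2)=56 f(8,4)=28 f(8,6)=8 f(8,8)=1
t=9: f(9,-3)=75 f(9,-1)=125 f(9,1)=126 f(9,3)=84 f(9,5)=36 f(9,7)=9 f(9,9)=1
t=10: f(10,-4)=75 f(10,-2)=200 f(10,0)=251 f(10,2)=210 f(10,4)=120 f(10,6)=45 f(10,8)=10 f(10,10)=1
t=11: f(11,-3)=275 f(11,-1)=451 f(11,1)=461 f(11,3)=330 f(11,5)=165 f(11,7)=55 f(11,9)=11 f(11,11)=1
t=12: f(12,-4)=275 f(12,-2)=726 f(12,0)=912 f(12,2)=791 f(12,4)=495 f(12,6)=220 f(12,8)=66 f(12,10)=12 f(12,12)=1
t=13: f(13,-3)=1001 f(13,-1)=1638 f(13,1)=1703 f(13,3)=1286 f(13,5)=715 f(13,7)=286 f(13,9)=78 f(13,11)=13 f(13,13)=1
t=14: f(14,-4)=1001 f(14,-2)=2639 f(14,0)=3341 f(14,2)=2989 f(14,4)=2001 f(14,6)=1001 f(14,8)=364 f(14,10)=91 f(14,12)=14 f(14,14)=1
t=15: f(15,-3)=3640 f(15,-1)=5980 f(15,1)=6330 f(15,3)=4990 f(15,5)=3002 f(15,7)=1365 f(15,9)=455 f(15,11)=105 f(15,13)=15 f(15,15)=1
t=16: f(16,-4)=3640 f(16,-2)=9620 f(16,0)=12310 f(16,2)=11320 f(16,4)=7992 f(16,6)=4367 f(16,8)=1820 f(16,10)=560 f(16,12)=120 f(16,14)=16 f(16,16)=1
t=17: f(17,-3)=13260 f(17,-1)=21930 f(17,1)=23630 f(17,3)=19312 f(17,5)=12359 f(17,7)=6187 f(17,9)=2380 f(17,11)=680 f(17,13)=136 f(17,15)=17 f(17,17)=1
t=18: f(18,-4)=13260 f(18,-2)=35190 f(18,0)=45560 f(18,2)=42942 f(18,4)=31671 f(18,6)=18546 f(18,8)=8567 f(18,10)=3060 f(18,12)=816 f(18,14)=153 f(18,16)=18 f(18,18)=1
t=19: f(19,-3)=48450 f(19,-1)=80750 f(19,1)=88502 f(19,3)=74613 f(19,5)=50217 f(19,7)=27113 f(19,9)=11627 f(19,11)=3876 f(19,13)=969 f(19,15)=171 f(19,17)=19 f(19,19)=1
t=20: f(20,-4)=48450 f(20,-2)=129200 f(20,0)=169252 f(20,2)=163115 f(20,4)=124830 f(20,6)=77330 f(20,8)=38740 f(20,10)=15503 f(20,12)=4845 f(20,14)=1140 f(20,16)=190 f(20,18)=20 f(20,20)=1
t=21: f(21,-3)=177650 f(21,-1)=298452 f(21,1)=332367 f(21,3)=287945 f(21,5)=202160 f(21,7)=116070 f(21,9)=54243 f(21,11)=20348 f(21,13)=5985 f(21,15)=1330 f(21,17)=210 f(21,19)=21 f(21,21)=1
t=22: f(22,-4)=177650 f(22,-2)=476102 f(22,0)=630819 f(22,2)=620312 f(22,4)=490105 f(22,6)=318230 f(22,8)=170313 f(22,10)=74591 f(22,12)=26333 f(22,14)=7315 f(22,16)=1540 f(22,18)=231 f(22,20)=22 f(22,22)=1
t=23: f(23,-3)=653752 f(23,-1)=1106921 f(23,1)=1251131 f(23,3)=1110417 f(23,5)=808335 f(23,7)=488543 f(23,9)=244904 f(23,11)=100924 f(23,13)=33648 f(23,15)=8855 f(23,17)=1771 f(23,19)=253 f(23,21)=23 f(23,23)=1
Σ_s f(23,s) = 5809478
P = 5809478/8388608 = 2904739/4194304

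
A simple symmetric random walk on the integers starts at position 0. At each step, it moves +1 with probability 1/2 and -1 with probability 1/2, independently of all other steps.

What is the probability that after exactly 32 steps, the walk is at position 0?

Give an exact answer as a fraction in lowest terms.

Answer: 300540195/2147483648

Derivation:
To return to 0 after 32 steps: need exactly 16 steps of +1 and 16 of -1.
Favorable paths: C(32,16) = 601080390
Total paths: 2^32 = 4294967296
P = 601080390/4294967296 = 300540195/2147483648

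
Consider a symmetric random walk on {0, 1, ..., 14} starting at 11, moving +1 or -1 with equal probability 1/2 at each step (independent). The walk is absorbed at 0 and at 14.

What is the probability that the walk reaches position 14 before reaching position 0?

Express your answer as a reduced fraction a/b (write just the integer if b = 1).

Answer: 11/14

Derivation:
Symmetric walk (p = 1/2): the harmonic-function argument gives P(hit 14 before 0 | start at 11) = a/N.
P = 11/14 = 11/14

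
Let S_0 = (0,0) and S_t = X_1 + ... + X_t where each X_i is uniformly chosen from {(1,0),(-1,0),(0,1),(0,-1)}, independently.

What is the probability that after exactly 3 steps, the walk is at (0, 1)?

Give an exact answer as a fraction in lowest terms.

Answer: 9/64

Derivation:
Let h be the number of horizontal steps (so 3-h are vertical). To end at (0,1) need (h+0)/2 right-steps and ((3-h)+1)/2 up-steps.
Sum over h with 0 ≤ h ≤ 2, h ≡ 0 (mod 2), 3-h ≡ 1 (mod 2):
h=0: C(3,0)·C(0,0)·C(3,2) = 1·1·3 = 3
h=2: C(3,2)·C(2,1)·C(1,1) = 3·2·1 = 6
Total favorable: 9
Total paths: 4^3 = 64
P = 9/64 = 9/64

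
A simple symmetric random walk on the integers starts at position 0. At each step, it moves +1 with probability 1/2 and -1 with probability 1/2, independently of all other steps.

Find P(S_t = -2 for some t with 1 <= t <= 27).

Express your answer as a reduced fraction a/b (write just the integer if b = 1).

Answer: 11762641/16777216

Derivation:
Count via complement. Let g(t,s) = #length-t paths at position s with S_1..S_t all ≠ -2.
g(t,s) = g(t-1,s-1) + g(t-1,s+1) for s ≠ -2; g(t,-2) = 0.
t=0: g(0,0)=1
t=1: g(1,-1)=1 g(1,1)=1
t=2: g(2,0)=2 g(2,2)=1
t=3: g(3,-1)=2 g(3,1)=3 g(3,3)=1
t=4: g(4,0)=5 g(4,2)=4 g(4,4)=1
t=5: g(5,-1)=5 g(5,1)=9 g(5,3)=5 g(5,5)=1
t=6: g(6,0)=14 g(6,2)=14 g(6,4)=6 g(6,6)=1
t=7: g(7,-1)=14 g(7,1)=28 g(7,3)=20 g(7,5)=7 g(7,7)=1
t=8: g(8,0)=42 g(8,2)=48 g(8,4)=27 g(8,6)=8 g(8,8)=1
t=9: g(9,-1)=42 g(9,1)=90 g(9,3)=75 g(9,5)=35 g(9,7)=9 g(9,9)=1
t=10: g(10,0)=132 g(10,2)=165 g(10,4)=110 g(10,6)=44 g(10,8)=10 g(10,10)=1
t=11: g(11,-1)=132 g(11,1)=297 g(11,3)=275 g(11,5)=154 g(11,7)=54 g(11,9)=11 g(11,11)=1
t=12: g(12,0)=429 g(12,2)=572 g(12,4)=429 g(12,6)=208 g(12,8)=65 g(12,10)=12 g(12,12)=1
t=13: g(13,-1)=429 g(13,1)=1001 g(13,3)=1001 g(13,5)=637 g(13,7)=273 g(13,9)=77 g(13,11)=13 g(13,13)=1
t=14: g(14,0)=1430 g(14,2)=2002 g(14,4)=1638 g(14,6)=910 g(14,8)=350 g(14,10)=90 g(14,12)=14 g(14,14)=1
t=15: g(15,-1)=1430 g(15,1)=3432 g(15,3)=3640 g(15,5)=2548 g(15,7)=1260 g(15,9)=440 g(15,11)=104 g(15,13)=15 g(15,15)=1
t=16: g(16,0)=4862 g(16,2)=7072 g(16,4)=6188 g(16,6)=3808 g(16,8)=1700 g(16,10)=544 g(16,12)=119 g(16,14)=16 g(16,16)=1
t=17: g(17,-1)=4862 g(17,1)=11934 g(17,3)=13260 g(17,5)=9996 g(17,7)=5508 g(17,9)=2244 g(17,11)=663 g(17,13)=135 g(17,15)=17 g(17,17)=1
t=18: g(18,0)=16796 g(18,2)=25194 g(18,4)=23256 g(18,6)=15504 g(18,8)=7752 g(18,10)=2907 g(18,12)=798 g(18,14)=152 g(18,16)=18 g(18,18)=1
t=19: g(19,-1)=16796 g(19,1)=41990 g(19,3)=48450 g(19,5)=38760 g(19,7)=23256 g(19,9)=10659 g(19,11)=3705 g(19,13)=950 g(19,15)=170 g(19,17)=19 g(19,19)=1
t=20: g(20,0)=58786 g(20,2)=90440 g(20,4)=87210 g(20,6)=62016 g(20,8)=33915 g(20,10)=14364 g(20,12)=4655 g(20,14)=1120 g(20,16)=189 g(20,18)=20 g(20,20)=1
t=21: g(21,-1)=58786 g(21,1)=149226 g(21,3)=177650 g(21,5)=149226 g(21,7)=95931 g(21,9)=48279 g(21,11)=19019 g(21,13)=5775 g(21,15)=1309 g(21,17)=209 g(21,19)=21 g(21,21)=1
t=22: g(22,0)=208012 g(22,2)=326876 g(22,4)=326876 g(22,6)=245157 g(22,8)=144210 g(22,10)=67298 g(22,12)=24794 g(22,14)=7084 g(22,16)=1518 g(22,18)=230 g(22,20)=22 g(22,22)=1
t=23: g(23,-1)=208012 g(23,1)=534888 g(23,3)=653752 g(23,5)=572033 g(23,7)=389367 g(23,9)=211508 g(23,11)=92092 g(23,13)=31878 g(23,15)=8602 g(23,17)=1748 g(23,19)=252 g(23,21)=23 g(23,23)=1
t=24: g(24,0)=742900 g(24,2)=1188640 g(24,4)=1225785 g(24,6)=961400 g(24,8)=600875 g(24,10)=303600 g(24,12)=123970 g(24,14)=40480 g(24,16)=10350 g(24,18)=2000 g(24,20)=275 g(24,22)=24 g(24,24)=1
t=25: g(25,-1)=742900 g(25,1)=1931540 g(25,3)=2414425 g(25,5)=2187185 g(25,7)=1562275 g(25,9)=904475 g(25,11)=427570 g(25,13)=164450 g(25,15)=50830 g(25,17)=12350 g(25,19)=2275 g(25,21)=299 g(25,23)=25 g(25,25)=1
t=26: g(26,0)=2674440 g(26,2)=4345965 g(26,4)=4601610 g(26,6)=3749460 g(26,8)=2466750 g(26,10)=1332045 g(26,12)=592020 g(26,14)=215280 g(26,16)=63180 g(26,18)=14625 g(26,20)=2574 g(26,22)=324 g(26,24)=26 g(26,26)=1
t=27: g(27,-1)=2674440 g(27,1)=7020405 g(27,3)=8947575 g(27,5)=8351070 g(27,7)=6216210 g(27,9)=3798795 g(27,11)=1924065 g(27,13)=807300 g(27,15)=278460 g(27,17)=77805 g(27,19)=17199 g(27,21)=2898 g(27,23)=350 g(27,25)=27 g(27,27)=1
Paths never hitting -2: Σ_s g(27,s) = 40116600
Paths hitting -2: 2^27 - 40116600 = 94101128
P = 94101128/134217728 = 11762641/16777216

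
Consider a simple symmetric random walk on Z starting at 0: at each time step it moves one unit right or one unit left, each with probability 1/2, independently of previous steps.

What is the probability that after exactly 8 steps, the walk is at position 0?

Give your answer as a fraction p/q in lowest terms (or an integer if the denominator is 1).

Answer: 35/128

Derivation:
To return to 0 after 8 steps: need exactly 4 steps of +1 and 4 of -1.
Favorable paths: C(8,4) = 70
Total paths: 2^8 = 256
P = 70/256 = 35/128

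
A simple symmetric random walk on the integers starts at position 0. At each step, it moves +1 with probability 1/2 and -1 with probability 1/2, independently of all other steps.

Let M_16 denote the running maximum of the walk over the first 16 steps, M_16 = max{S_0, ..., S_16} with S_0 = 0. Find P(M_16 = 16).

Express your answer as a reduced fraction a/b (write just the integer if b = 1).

Let M_16 = max(S_0,...,S_16). Use the reflection principle: for j ≥ 1, #{paths with M_16 ≥ j} = #{S_16 ≥ j} + #{S_16 ≥ j+1}.
By reflection, #{M_16 ≥ 16} = #{S_16 ≥ 16} + #{S_16 ≥ 17} = 1 + 0 = 1.
#{M_16 ≥ 17} = #{S_16 ≥ 17} + #{S_16 ≥ 18} = 0 + 0 = 0.
#{M_16 = 16} = 1 - 0 = 1.
P(M_16 = 16) = 1/65536 = 1/65536

Answer: 1/65536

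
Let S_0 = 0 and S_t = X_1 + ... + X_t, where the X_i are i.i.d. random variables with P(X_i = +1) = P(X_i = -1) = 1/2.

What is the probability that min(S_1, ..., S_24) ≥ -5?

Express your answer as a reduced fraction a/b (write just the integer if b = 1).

Let f(t,s) = #length-t paths at position s with S_1..S_t all ≥ -5.
f(t,s) = f(t-1,s-1) + f(t-1,s+1) for s ≥ -5; f(t,s) = 0 for s < -5.
t=0: f(0,0)=1
t=1: f(1,-1)=1 f(1,1)=1
t=2: f(2,-2)=1 f(2,0)=2 f(2,2)=1
t=3: f(3,-3)=1 f(3,-1)=3 f(3,1)=3 f(3,3)=1
t=4: f(4,-4)=1 f(4,-2)=4 f(4,0)=6 f(4,2)=4 f(4,4)=1
t=5: f(5,-5)=1 f(5,-3)=5 f(5,-1)=10 f(5,1)=10 f(5,3)=5 f(5,5)=1
t=6: f(6,-4)=6 f(6,-2)=15 f(6,0)=20 f(6,2)=15 f(6,4)=6 f(6,6)=1
t=7: f(7,-5)=6 f(7,-3)=21 f(7,-1)=35 f(7,1)=35 f(7,3)=21 f(7,5)=7 f(7,7)=1
t=8: f(8,-4)=27 f(8,-2)=56 f(8,0)=70 f(8,2)=56 f(8,4)=28 f(8,6)=8 f(8,8)=1
t=9: f(9,-5)=27 f(9,-3)=83 f(9,-1)=126 f(9,1)=126 f(9,3)=84 f(9,5)=36 f(9,7)=9 f(9,9)=1
t=10: f(10,-4)=110 f(10,-2)=209 f(10,0)=252 f(10,2)=210 f(10,4)=120 f(10,6)=45 f(10,8)=10 f(10,10)=1
t=11: f(11,-5)=110 f(11,-3)=319 f(11,-1)=461 f(11,1)=462 f(11,3)=330 f(11,5)=165 f(11,7)=55 f(11,9)=11 f(11,11)=1
t=12: f(12,-4)=429 f(12,-2)=780 f(12,0)=923 f(12,2)=792 f(12,4)=495 f(12,6)=220 f(12,8)=66 f(12,10)=12 f(12,12)=1
t=13: f(13,-5)=429 f(13,-3)=1209 f(13,-1)=1703 f(13,1)=1715 f(13,3)=1287 f(13,5)=715 f(13,7)=286 f(13,9)=78 f(13,11)=13 f(13,13)=1
t=14: f(14,-4)=1638 f(14,-2)=2912 f(14,0)=3418 f(14,2)=3002 f(14,4)=2002 f(14,6)=1001 f(14,8)=364 f(14,10)=91 f(14,12)=14 f(14,14)=1
t=15: f(15,-5)=1638 f(15,-3)=4550 f(15,-1)=6330 f(15,1)=6420 f(15,3)=5004 f(15,5)=3003 f(15,7)=1365 f(15,9)=455 f(15,11)=105 f(15,13)=15 f(15,15)=1
t=16: f(16,-4)=6188 f(16,-2)=10880 f(16,0)=12750 f(16,2)=11424 f(16,4)=8007 f(16,6)=4368 f(16,8)=1820 f(16,10)=560 f(16,12)=120 f(16,14)=16 f(16,16)=1
t=17: f(17,-5)=6188 f(17,-3)=17068 f(17,-1)=23630 f(17,1)=24174 f(17,3)=19431 f(17,5)=12375 f(17,7)=6188 f(17,9)=2380 f(17,11)=680 f(17,13)=136 f(17,15)=17 f(17,17)=1
t=18: f(18,-4)=23256 f(18,-2)=40698 f(18,0)=47804 f(18,2)=43605 f(18,4)=31806 f(18,6)=18563 f(18,8)=8568 f(18,10)=3060 f(18,12)=816 f(18,14)=153 f(18,16)=18 f(18,18)=1
t=19: f(19,-5)=23256 f(19,-3)=63954 f(19,-1)=88502 f(19,1)=91409 f(19,3)=75411 f(19,5)=50369 f(19,7)=27131 f(19,9)=11628 f(19,11)=3876 f(19,13)=969 f(19,15)=171 f(19,17)=19 f(19,19)=1
t=20: f(20,-4)=87210 f(20,-2)=152456 f(20,0)=179911 f(20,2)=166820 f(20,4)=125780 f(20,6)=77500 f(20,8)=38759 f(20,10)=15504 f(20,12)=4845 f(20,14)=1140 f(20,16)=190 f(20,18)=20 f(20,20)=1
t=21: f(21,-5)=87210 f(21,-3)=239666 f(21,-1)=332367 f(21,1)=346731 f(21,3)=292600 f(21,5)=203280 f(21,7)=116259 f(21,9)=54263 f(21,11)=20349 f(21,13)=5985 f(21,15)=1330 f(21,17)=210 f(21,19)=21 f(21,21)=1
t=22: f(22,-4)=326876 f(22,-2)=572033 f(22,0)=679098 f(22,2)=639331 f(22,4)=495880 f(22,6)=319539 f(22,8)=170522 f(22,10)=74612 f(22,12)=26334 f(22,14)=7315 f(22,16)=1540 f(22,18)=231 f(22,20)=22 f(22,22)=1
t=23: f(23,-5)=326876 f(23,-3)=898909 f(23,-1)=1251131 f(23,1)=1318429 f(23,3)=1135211 f(23,5)=815419 f(23,7)=490061 f(23,9)=245134 f(23,11)=100946 f(23,13)=33649 f(23,15)=8855 f(23,17)=1771 f(23,19)=253 f(23,21)=23 f(23,23)=1
t=24: f(24,-4)=1225785 f(24,-2)=2150040 f(24,0)=2569560 f(24,2)=2453640 f(24,4)=1950630 f(24,6)=1305480 f(24,8)=735195 f(24,10)=346080 f(24,12)=134595 f(24,14)=42504 f(24,16)=10626 f(24,18)=2024 f(24,20)=276 f(24,22)=24 f(24,24)=1
Σ_s f(24,s) = 12926460
P = 12926460/16777216 = 3231615/4194304

Answer: 3231615/4194304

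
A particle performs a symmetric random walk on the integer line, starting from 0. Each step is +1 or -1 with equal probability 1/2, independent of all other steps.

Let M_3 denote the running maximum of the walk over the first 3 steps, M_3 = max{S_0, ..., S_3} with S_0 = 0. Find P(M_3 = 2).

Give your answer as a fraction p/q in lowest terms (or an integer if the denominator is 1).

Let M_3 = max(S_0,...,S_3). Use the reflection principle: for j ≥ 1, #{paths with M_3 ≥ j} = #{S_3 ≥ j} + #{S_3 ≥ j+1}.
By reflection, #{M_3 ≥ 2} = #{S_3 ≥ 2} + #{S_3 ≥ 3} = 1 + 1 = 2.
#{M_3 ≥ 3} = #{S_3 ≥ 3} + #{S_3 ≥ 4} = 1 + 0 = 1.
#{M_3 = 2} = 2 - 1 = 1.
P(M_3 = 2) = 1/8 = 1/8

Answer: 1/8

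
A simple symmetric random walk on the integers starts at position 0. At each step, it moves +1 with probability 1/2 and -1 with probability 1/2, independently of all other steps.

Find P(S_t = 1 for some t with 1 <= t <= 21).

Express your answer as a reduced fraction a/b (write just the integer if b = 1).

Count via complement. Let g(t,s) = #length-t paths at position s with S_1..S_t all ≠ 1.
g(t,s) = g(t-1,s-1) + g(t-1,s+1) for s ≠ 1; g(t,1) = 0.
t=0: g(0,0)=1
t=1: g(1,-1)=1
t=2: g(2,-2)=1 g(2,0)=1
t=3: g(3,-3)=1 g(3,-1)=2
t=4: g(4,-4)=1 g(4,-2)=3 g(4,0)=2
t=5: g(5,-5)=1 g(5,-3)=4 g(5,-1)=5
t=6: g(6,-6)=1 g(6,-4)=5 g(6,-2)=9 g(6,0)=5
t=7: g(7,-7)=1 g(7,-5)=6 g(7,-3)=14 g(7,-1)=14
t=8: g(8,-8)=1 g(8,-6)=7 g(8,-4)=20 g(8,-2)=28 g(8,0)=14
t=9: g(9,-9)=1 g(9,-7)=8 g(9,-5)=27 g(9,-3)=48 g(9,-1)=42
t=10: g(10,-10)=1 g(10,-8)=9 g(10,-6)=35 g(10,-4)=75 g(10,-2)=90 g(10,0)=42
t=11: g(11,-11)=1 g(11,-9)=10 g(11,-7)=44 g(11,-5)=110 g(11,-3)=165 g(11,-1)=132
t=12: g(12,-12)=1 g(12,-10)=11 g(12,-8)=54 g(12,-6)=154 g(12,-4)=275 g(12,-2)=297 g(12,0)=132
t=13: g(13,-13)=1 g(13,-11)=12 g(13,-9)=65 g(13,-7)=208 g(13,-5)=429 g(13,-3)=572 g(13,-1)=429
t=14: g(14,-14)=1 g(14,-12)=13 g(14,-10)=77 g(14,-8)=273 g(14,-6)=637 g(14,-4)=1001 g(14,-2)=1001 g(14,0)=429
t=15: g(15,-15)=1 g(15,-13)=14 g(15,-11)=90 g(15,-9)=350 g(15,-7)=910 g(15,-5)=1638 g(15,-3)=2002 g(15,-1)=1430
t=16: g(16,-16)=1 g(16,-14)=15 g(16,-12)=104 g(16,-10)=440 g(16,-8)=1260 g(16,-6)=2548 g(16,-4)=3640 g(16,-2)=3432 g(16,0)=1430
t=17: g(17,-17)=1 g(17,-15)=16 g(17,-13)=119 g(17,-11)=544 g(17,-9)=1700 g(17,-7)=3808 g(17,-5)=6188 g(17,-3)=7072 g(17,-1)=4862
t=18: g(18,-18)=1 g(18,-16)=17 g(18,-14)=135 g(18,-12)=663 g(18,-10)=2244 g(18,-8)=5508 g(18,-6)=9996 g(18,-4)=13260 g(18,-2)=11934 g(18,0)=4862
t=19: g(19,-19)=1 g(19,-17)=18 g(19,-15)=152 g(19,-13)=798 g(19,-11)=2907 g(19,-9)=7752 g(19,-7)=15504 g(19,-5)=23256 g(19,-3)=25194 g(19,-1)=16796
t=20: g(20,-20)=1 g(20,-18)=19 g(20,-16)=170 g(20,-14)=950 g(20,-12)=3705 g(20,-10)=10659 g(20,-8)=23256 g(20,-6)=38760 g(20,-4)=48450 g(20,-2)=41990 g(20,0)=16796
t=21: g(21,-21)=1 g(21,-19)=20 g(21,-17)=189 g(21,-15)=1120 g(21,-13)=4655 g(21,-11)=14364 g(21,-9)=33915 g(21,-7)=62016 g(21,-5)=87210 g(21,-3)=90440 g(21,-1)=58786
Paths never hitting 1: Σ_s g(21,s) = 352716
Paths hitting 1: 2^21 - 352716 = 1744436
P = 1744436/2097152 = 436109/524288

Answer: 436109/524288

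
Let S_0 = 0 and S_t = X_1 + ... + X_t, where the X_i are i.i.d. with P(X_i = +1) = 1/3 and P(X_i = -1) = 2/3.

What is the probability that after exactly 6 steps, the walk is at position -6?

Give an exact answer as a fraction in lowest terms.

Answer: 64/729

Derivation:
To reach position -6 after 6 steps: need 0 steps of +1 and 6 steps of -1.
Number of such sequences: C(6,0) = 1
Each has probability (1/3)^0 · (2/3)^6 = 64/729
P = 1 · 64/729 = 64/729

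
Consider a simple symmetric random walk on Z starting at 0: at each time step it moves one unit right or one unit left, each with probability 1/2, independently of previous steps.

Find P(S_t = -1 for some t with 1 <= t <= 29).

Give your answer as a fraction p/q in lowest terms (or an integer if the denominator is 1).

Count via complement. Let g(t,s) = #length-t paths at position s with S_1..S_t all ≠ -1.
g(t,s) = g(t-1,s-1) + g(t-1,s+1) for s ≠ -1; g(t,-1) = 0.
t=0: g(0,0)=1
t=1: g(1,1)=1
t=2: g(2,0)=1 g(2,2)=1
t=3: g(3,1)=2 g(3,3)=1
t=4: g(4,0)=2 g(4,2)=3 g(4,4)=1
t=5: g(5,1)=5 g(5,3)=4 g(5,5)=1
t=6: g(6,0)=5 g(6,2)=9 g(6,4)=5 g(6,6)=1
t=7: g(7,1)=14 g(7,3)=14 g(7,5)=6 g(7,7)=1
t=8: g(8,0)=14 g(8,2)=28 g(8,4)=20 g(8,6)=7 g(8,8)=1
t=9: g(9,1)=42 g(9,3)=48 g(9,5)=27 g(9,7)=8 g(9,9)=1
t=10: g(10,0)=42 g(10,2)=90 g(10,4)=75 g(10,6)=35 g(10,8)=9 g(10,10)=1
t=11: g(11,1)=132 g(11,3)=165 g(11,5)=110 g(11,7)=44 g(11,9)=10 g(11,11)=1
t=12: g(12,0)=132 g(12,2)=297 g(12,4)=275 g(12,6)=154 g(12,8)=54 g(12,10)=11 g(12,12)=1
t=13: g(13,1)=429 g(13,3)=572 g(13,5)=429 g(13,7)=208 g(13,9)=65 g(13,11)=12 g(13,13)=1
t=14: g(14,0)=429 g(14,2)=1001 g(14,4)=1001 g(14,6)=637 g(14,8)=273 g(14,10)=77 g(14,12)=13 g(14,14)=1
t=15: g(15,1)=1430 g(15,3)=2002 g(15,5)=1638 g(15,7)=910 g(15,9)=350 g(15,11)=90 g(15,13)=14 g(15,15)=1
t=16: g(16,0)=1430 g(16,2)=3432 g(16,4)=3640 g(16,6)=2548 g(16,8)=1260 g(16,10)=440 g(16,12)=104 g(16,14)=15 g(16,16)=1
t=17: g(17,1)=4862 g(17,3)=7072 g(17,5)=6188 g(17,7)=3808 g(17,9)=1700 g(17,11)=544 g(17,13)=119 g(17,15)=16 g(17,17)=1
t=18: g(18,0)=4862 g(18,2)=11934 g(18,4)=13260 g(18,6)=9996 g(18,8)=5508 g(18,10)=2244 g(18,12)=663 g(18,14)=135 g(18,16)=17 g(18,18)=1
t=19: g(19,1)=16796 g(19,3)=25194 g(19,5)=23256 g(19,7)=15504 g(19,9)=7752 g(19,11)=2907 g(19,13)=798 g(19,15)=152 g(19,17)=18 g(19,19)=1
t=20: g(20,0)=16796 g(20,2)=41990 g(20,4)=48450 g(20,6)=38760 g(20,8)=23256 g(20,10)=10659 g(20,12)=3705 g(20,14)=950 g(20,16)=170 g(20,18)=19 g(20,20)=1
t=21: g(21,1)=58786 g(21,3)=90440 g(21,5)=87210 g(21,7)=62016 g(21,9)=33915 g(21,11)=14364 g(21,13)=4655 g(21,15)=1120 g(21,17)=189 g(21,19)=20 g(21,21)=1
t=22: g(22,0)=58786 g(22,2)=149226 g(22,4)=177650 g(22,6)=149226 g(22,8)=95931 g(22,10)=48279 g(22,12)=19019 g(22,14)=5775 g(22,16)=1309 g(22,18)=209 g(22,20)=21 g(22,22)=1
t=23: g(23,1)=208012 g(23,3)=326876 g(23,5)=326876 g(23,7)=245157 g(23,9)=144210 g(23,11)=67298 g(23,13)=24794 g(23,15)=7084 g(23,17)=1518 g(23,19)=230 g(23,21)=22 g(23,23)=1
t=24: g(24,0)=208012 g(24,2)=534888 g(24,4)=653752 g(24,6)=572033 g(24,8)=389367 g(24,10)=211508 g(24,12)=92092 g(24,14)=31878 g(24,16)=8602 g(24,18)=1748 g(24,20)=252 g(24,22)=23 g(24,24)=1
t=25: g(25,1)=742900 g(25,3)=1188640 g(25,5)=1225785 g(25,7)=961400 g(25,9)=600875 g(25,11)=303600 g(25,13)=123970 g(25,15)=40480 g(25,17)=10350 g(25,19)=2000 g(25,21)=275 g(25,23)=24 g(25,25)=1
t=26: g(26,0)=742900 g(26,2)=1931540 g(26,4)=2414425 g(26,6)=2187185 g(26,8)=1562275 g(26,10)=904475 g(26,12)=427570 g(26,14)=164450 g(26,16)=50830 g(26,18)=12350 g(26,20)=2275 g(26,22)=299 g(26,24)=25 g(26,26)=1
t=27: g(27,1)=2674440 g(27,3)=4345965 g(27,5)=4601610 g(27,7)=3749460 g(27,9)=2466750 g(27,11)=1332045 g(27,13)=592020 g(27,15)=215280 g(27,17)=63180 g(27,19)=14625 g(27,21)=2574 g(27,23)=324 g(27,25)=26 g(27,27)=1
t=28: g(28,0)=2674440 g(28,2)=7020405 g(28,4)=8947575 g(28,6)=8351070 g(28,8)=6216210 g(28,10)=3798795 g(28,12)=1924065 g(28,14)=807300 g(28,16)=278460 g(28,18)=77805 g(28,20)=17199 g(28,22)=2898 g(28,24)=350 g(28,26)=27 g(28,28)=1
t=29: g(29,1)=9694845 g(29,3)=15967980 g(29,5)=17298645 g(29,7)=14567280 g(29,9)=10015005 g(29,11)=5722860 g(29,13)=2731365 g(29,15)=1085760 g(29,17)=356265 g(29,19)=95004 g(29,21)=20097 g(29,23)=3248 g(29,25)=377 g(29,27)=28 g(29,29)=1
Paths never hitting -1: Σ_s g(29,s) = 77558760
Paths hitting -1: 2^29 - 77558760 = 459312152
P = 459312152/536870912 = 57414019/67108864

Answer: 57414019/67108864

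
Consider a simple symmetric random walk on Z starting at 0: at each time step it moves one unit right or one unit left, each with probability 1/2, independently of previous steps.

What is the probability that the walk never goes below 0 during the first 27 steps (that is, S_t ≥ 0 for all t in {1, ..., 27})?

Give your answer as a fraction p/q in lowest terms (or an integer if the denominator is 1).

Let f(t,s) = #length-t paths at position s with S_1..S_t all ≥ 0.
f(t,s) = f(t-1,s-1) + f(t-1,s+1) for s ≥ 0; f(t,s) = 0 for s < 0.
t=0: f(0,0)=1
t=1: f(1,1)=1
t=2: f(2,0)=1 f(2,2)=1
t=3: f(3,1)=2 f(3,3)=1
t=4: f(4,0)=2 f(4,2)=3 f(4,4)=1
t=5: f(5,1)=5 f(5,3)=4 f(5,5)=1
t=6: f(6,0)=5 f(6,2)=9 f(6,4)=5 f(6,6)=1
t=7: f(7,1)=14 f(7,3)=14 f(7,5)=6 f(7,7)=1
t=8: f(8,0)=14 f(8,2)=28 f(8,4)=20 f(8,6)=7 f(8,8)=1
t=9: f(9,1)=42 f(9,3)=48 f(9,5)=27 f(9,7)=8 f(9,9)=1
t=10: f(10,0)=42 f(10,2)=90 f(10,4)=75 f(10,6)=35 f(10,8)=9 f(10,10)=1
t=11: f(11,1)=132 f(11,3)=165 f(11,5)=110 f(11,7)=44 f(11,9)=10 f(11,11)=1
t=12: f(12,0)=132 f(12,2)=297 f(12,4)=275 f(12,6)=154 f(12,8)=54 f(12,10)=11 f(12,12)=1
t=13: f(13,1)=429 f(13,3)=572 f(13,5)=429 f(13,7)=208 f(13,9)=65 f(13,11)=12 f(13,13)=1
t=14: f(14,0)=429 f(14,2)=1001 f(14,4)=1001 f(14,6)=637 f(14,8)=273 f(14,10)=77 f(14,12)=13 f(14,14)=1
t=15: f(15,1)=1430 f(15,3)=2002 f(15,5)=1638 f(15,7)=910 f(15,9)=350 f(15,11)=90 f(15,13)=14 f(15,15)=1
t=16: f(16,0)=1430 f(16,2)=3432 f(16,4)=3640 f(16,6)=2548 f(16,8)=1260 f(16,10)=440 f(16,12)=104 f(16,14)=15 f(16,16)=1
t=17: f(17,1)=4862 f(17,3)=7072 f(17,5)=6188 f(17,7)=3808 f(17,9)=1700 f(17,11)=544 f(17,13)=119 f(17,15)=16 f(17,17)=1
t=18: f(18,0)=4862 f(18,2)=11934 f(18,4)=13260 f(18,6)=9996 f(18,8)=5508 f(18,10)=2244 f(18,12)=663 f(18,14)=135 f(18,16)=17 f(18,18)=1
t=19: f(19,1)=16796 f(19,3)=25194 f(19,5)=23256 f(19,7)=15504 f(19,9)=7752 f(19,11)=2907 f(19,13)=798 f(19,15)=152 f(19,17)=18 f(19,19)=1
t=20: f(20,0)=16796 f(20,2)=41990 f(20,4)=48450 f(20,6)=38760 f(20,8)=23256 f(20,10)=10659 f(20,12)=3705 f(20,14)=950 f(20,16)=170 f(20,18)=19 f(20,20)=1
t=21: f(21,1)=58786 f(21,3)=90440 f(21,5)=87210 f(21,7)=62016 f(21,9)=33915 f(21,11)=14364 f(21,13)=4655 f(21,15)=1120 f(21,17)=189 f(21,19)=20 f(21,21)=1
t=22: f(22,0)=58786 f(22,2)=149226 f(22,4)=177650 f(22,6)=149226 f(22,8)=95931 f(22,10)=48279 f(22,12)=19019 f(22,14)=5775 f(22,16)=1309 f(22,18)=209 f(22,20)=21 f(22,22)=1
t=23: f(23,1)=208012 f(23,3)=326876 f(23,5)=326876 f(23,7)=245157 f(23,9)=144210 f(23,11)=67298 f(23,13)=24794 f(23,15)=7084 f(23,17)=1518 f(23,19)=230 f(23,21)=22 f(23,23)=1
t=24: f(24,0)=208012 f(24,2)=534888 f(24,4)=653752 f(24,6)=572033 f(24,8)=389367 f(24,10)=211508 f(24,12)=92092 f(24,14)=31878 f(24,16)=8602 f(24,18)=1748 f(24,20)=252 f(24,22)=23 f(24,24)=1
t=25: f(25,1)=742900 f(25,3)=1188640 f(25,5)=1225785 f(25,7)=961400 f(25,9)=600875 f(25,11)=303600 f(25,13)=123970 f(25,15)=40480 f(25,17)=10350 f(25,19)=2000 f(25,21)=275 f(25,23)=24 f(25,25)=1
t=26: f(26,0)=742900 f(26,2)=1931540 f(26,4)=2414425 f(26,6)=2187185 f(26,8)=1562275 f(26,10)=904475 f(26,12)=427570 f(26,14)=164450 f(26,16)=50830 f(26,18)=12350 f(26,20)=2275 f(26,22)=299 f(26,24)=25 f(26,26)=1
t=27: f(27,1)=2674440 f(27,3)=4345965 f(27,5)=4601610 f(27,7)=3749460 f(27,9)=2466750 f(27,11)=1332045 f(27,13)=592020 f(27,15)=215280 f(27,17)=63180 f(27,19)=14625 f(27,21)=2574 f(27,23)=324 f(27,25)=26 f(27,27)=1
Σ_s f(27,s) = 20058300
P = 20058300/134217728 = 5014575/33554432

Answer: 5014575/33554432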